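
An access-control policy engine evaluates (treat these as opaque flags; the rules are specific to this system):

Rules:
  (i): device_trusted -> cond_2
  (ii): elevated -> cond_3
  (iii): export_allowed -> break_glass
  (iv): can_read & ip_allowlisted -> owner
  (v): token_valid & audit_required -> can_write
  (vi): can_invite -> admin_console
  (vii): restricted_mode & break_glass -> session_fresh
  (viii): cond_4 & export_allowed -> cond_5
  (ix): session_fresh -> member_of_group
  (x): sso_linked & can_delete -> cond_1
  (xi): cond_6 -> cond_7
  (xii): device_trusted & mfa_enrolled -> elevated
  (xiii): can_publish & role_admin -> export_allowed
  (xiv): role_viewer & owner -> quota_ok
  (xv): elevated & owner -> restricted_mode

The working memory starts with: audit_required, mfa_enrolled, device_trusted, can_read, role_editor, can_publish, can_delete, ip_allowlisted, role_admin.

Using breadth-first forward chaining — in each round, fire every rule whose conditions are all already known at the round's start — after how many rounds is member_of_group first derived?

Round 1: (i) [device_trusted -> cond_2]; (iv) [can_read & ip_allowlisted -> owner]; (xii) [device_trusted & mfa_enrolled -> elevated]; (xiii) [can_publish & role_admin -> export_allowed]. Adds cond_2, owner, elevated, export_allowed.
Round 2: (ii) [elevated -> cond_3]; (iii) [export_allowed -> break_glass]; (xv) [elevated & owner -> restricted_mode]. Adds cond_3, break_glass, restricted_mode.
Round 3: (vii) [restricted_mode & break_glass -> session_fresh]. Adds session_fresh.
Round 4: (ix) [session_fresh -> member_of_group]. Adds member_of_group.
member_of_group first appears in round 4.

4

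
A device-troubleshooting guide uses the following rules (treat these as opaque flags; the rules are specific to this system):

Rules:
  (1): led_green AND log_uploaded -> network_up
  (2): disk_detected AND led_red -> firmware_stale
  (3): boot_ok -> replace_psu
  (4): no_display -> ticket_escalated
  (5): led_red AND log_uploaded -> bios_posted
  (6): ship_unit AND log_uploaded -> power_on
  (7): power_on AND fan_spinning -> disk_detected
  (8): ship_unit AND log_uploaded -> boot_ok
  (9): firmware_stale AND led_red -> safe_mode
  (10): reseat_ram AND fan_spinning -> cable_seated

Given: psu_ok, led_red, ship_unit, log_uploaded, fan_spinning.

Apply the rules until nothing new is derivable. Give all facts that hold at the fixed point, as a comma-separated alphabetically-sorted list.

bios_posted, boot_ok, disk_detected, fan_spinning, firmware_stale, led_red, log_uploaded, power_on, psu_ok, replace_psu, safe_mode, ship_unit

Round 1 fires (5), (6), (8), giving bios_posted, power_on, boot_ok.
Round 2 fires (3), (7), giving replace_psu, disk_detected.
Round 3 fires (2), giving firmware_stale.
Round 4 fires (9), giving safe_mode.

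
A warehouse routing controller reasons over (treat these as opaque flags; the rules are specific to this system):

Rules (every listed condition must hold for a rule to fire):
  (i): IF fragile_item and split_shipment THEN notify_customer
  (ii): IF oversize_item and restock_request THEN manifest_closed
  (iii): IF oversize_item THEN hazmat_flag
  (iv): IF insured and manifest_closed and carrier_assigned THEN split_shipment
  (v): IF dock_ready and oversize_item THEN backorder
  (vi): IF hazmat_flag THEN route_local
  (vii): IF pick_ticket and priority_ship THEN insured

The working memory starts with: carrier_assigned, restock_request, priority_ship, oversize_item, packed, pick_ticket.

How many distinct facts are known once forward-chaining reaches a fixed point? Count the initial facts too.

11

Round 1 — (ii), (iii), (vii), derive manifest_closed, hazmat_flag, insured.
Round 2 — (iv), (vi), derive split_shipment, route_local.
Closure: {carrier_assigned, hazmat_flag, insured, manifest_closed, oversize_item, packed, pick_ticket, priority_ship, restock_request, route_local, split_shipment} — 11 facts.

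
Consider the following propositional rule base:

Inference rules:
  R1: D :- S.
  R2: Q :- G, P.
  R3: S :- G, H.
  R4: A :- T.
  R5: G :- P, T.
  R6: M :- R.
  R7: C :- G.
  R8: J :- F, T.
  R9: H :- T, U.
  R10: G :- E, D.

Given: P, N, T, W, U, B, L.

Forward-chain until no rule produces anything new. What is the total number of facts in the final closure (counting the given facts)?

Round 1 fires R4, R5, R9, giving A, G, H.
Round 2 fires R2, R3, R7, giving Q, S, C.
Round 3 fires R1, giving D.
Closure: {A, B, C, D, G, H, L, N, P, Q, S, T, U, W} — 14 facts.

14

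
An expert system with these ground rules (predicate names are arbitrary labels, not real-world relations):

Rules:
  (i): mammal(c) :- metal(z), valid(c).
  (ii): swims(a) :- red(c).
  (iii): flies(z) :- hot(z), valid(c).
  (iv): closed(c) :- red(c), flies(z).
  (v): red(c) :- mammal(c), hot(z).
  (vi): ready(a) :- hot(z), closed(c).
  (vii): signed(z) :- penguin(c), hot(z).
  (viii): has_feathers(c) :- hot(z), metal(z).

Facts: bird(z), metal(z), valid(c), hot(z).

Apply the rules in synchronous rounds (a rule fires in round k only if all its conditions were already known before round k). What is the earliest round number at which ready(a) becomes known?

4

Round 1 — (i), (iii), (viii), derive mammal(c), flies(z), has_feathers(c).
Round 2 — (v), derive red(c).
Round 3 — (ii), (iv), derive swims(a), closed(c).
Round 4 — (vi), derive ready(a).
ready(a) first appears in round 4.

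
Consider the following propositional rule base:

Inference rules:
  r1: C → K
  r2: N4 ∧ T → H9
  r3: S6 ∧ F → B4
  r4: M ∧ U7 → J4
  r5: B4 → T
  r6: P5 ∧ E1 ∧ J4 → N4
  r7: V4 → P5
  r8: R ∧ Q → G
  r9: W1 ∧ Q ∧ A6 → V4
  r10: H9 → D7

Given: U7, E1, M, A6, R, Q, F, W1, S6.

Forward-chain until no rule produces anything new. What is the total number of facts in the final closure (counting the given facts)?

Round 1: r3 [S6 ∧ F → B4]; r4 [M ∧ U7 → J4]; r8 [R ∧ Q → G]; r9 [W1 ∧ Q ∧ A6 → V4]. New: B4, J4, G, V4.
Round 2: r5 [B4 → T]; r7 [V4 → P5]. New: T, P5.
Round 3: r6 [P5 ∧ E1 ∧ J4 → N4]. New: N4.
Round 4: r2 [N4 ∧ T → H9]. New: H9.
Round 5: r10 [H9 → D7]. New: D7.
Closure: {A6, B4, D7, E1, F, G, H9, J4, M, N4, P5, Q, R, S6, T, U7, V4, W1} — 18 facts.

18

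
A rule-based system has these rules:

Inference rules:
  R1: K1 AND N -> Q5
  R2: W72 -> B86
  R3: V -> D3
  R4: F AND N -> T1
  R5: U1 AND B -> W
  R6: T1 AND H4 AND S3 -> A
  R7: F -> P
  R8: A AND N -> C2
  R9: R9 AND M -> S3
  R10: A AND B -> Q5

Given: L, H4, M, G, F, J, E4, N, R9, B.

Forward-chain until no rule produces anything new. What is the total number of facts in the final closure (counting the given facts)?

16

Round 1: R4 [F AND N -> T1]; R7 [F -> P]; R9 [R9 AND M -> S3]. Adds T1, P, S3.
Round 2: R6 [T1 AND H4 AND S3 -> A]. Adds A.
Round 3: R8 [A AND N -> C2]; R10 [A AND B -> Q5]. Adds C2, Q5.
Closure: {A, B, C2, E4, F, G, H4, J, L, M, N, P, Q5, R9, S3, T1} — 16 facts.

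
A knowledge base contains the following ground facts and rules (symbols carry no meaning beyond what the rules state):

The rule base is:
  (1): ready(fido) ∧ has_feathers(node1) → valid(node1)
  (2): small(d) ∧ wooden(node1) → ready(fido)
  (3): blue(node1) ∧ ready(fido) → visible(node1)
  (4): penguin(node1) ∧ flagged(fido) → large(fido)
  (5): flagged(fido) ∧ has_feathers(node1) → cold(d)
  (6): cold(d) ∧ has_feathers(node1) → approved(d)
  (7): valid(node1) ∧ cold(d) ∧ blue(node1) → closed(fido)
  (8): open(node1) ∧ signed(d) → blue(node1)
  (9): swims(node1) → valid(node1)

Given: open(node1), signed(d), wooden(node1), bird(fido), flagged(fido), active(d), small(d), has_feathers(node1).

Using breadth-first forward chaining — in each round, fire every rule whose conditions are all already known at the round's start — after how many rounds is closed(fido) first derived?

3

Round 1 fires (2), (5), (8), giving ready(fido), cold(d), blue(node1).
Round 2 fires (1), (3), (6), giving valid(node1), visible(node1), approved(d).
Round 3 fires (7), giving closed(fido).
closed(fido) first appears in round 3.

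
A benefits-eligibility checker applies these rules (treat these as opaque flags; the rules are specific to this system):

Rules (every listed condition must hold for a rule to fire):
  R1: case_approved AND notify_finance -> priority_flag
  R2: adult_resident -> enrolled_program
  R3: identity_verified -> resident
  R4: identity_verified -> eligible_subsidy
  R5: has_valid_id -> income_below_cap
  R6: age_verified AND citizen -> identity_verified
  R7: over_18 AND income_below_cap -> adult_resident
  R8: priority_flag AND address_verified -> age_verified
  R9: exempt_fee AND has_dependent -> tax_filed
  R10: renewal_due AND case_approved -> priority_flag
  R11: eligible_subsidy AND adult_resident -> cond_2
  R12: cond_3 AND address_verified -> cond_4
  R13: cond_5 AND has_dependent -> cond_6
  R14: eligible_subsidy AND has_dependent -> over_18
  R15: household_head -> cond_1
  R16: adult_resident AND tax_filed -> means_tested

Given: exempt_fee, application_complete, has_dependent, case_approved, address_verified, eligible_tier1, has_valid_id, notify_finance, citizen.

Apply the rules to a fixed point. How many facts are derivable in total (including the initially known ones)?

Round 1: R1 [case_approved AND notify_finance -> priority_flag]; R5 [has_valid_id -> income_below_cap]; R9 [exempt_fee AND has_dependent -> tax_filed]. New: priority_flag, income_below_cap, tax_filed.
Round 2: R8 [priority_flag AND address_verified -> age_verified]. New: age_verified.
Round 3: R6 [age_verified AND citizen -> identity_verified]. New: identity_verified.
Round 4: R3 [identity_verified -> resident]; R4 [identity_verified -> eligible_subsidy]. New: resident, eligible_subsidy.
Round 5: R14 [eligible_subsidy AND has_dependent -> over_18]. New: over_18.
Round 6: R7 [over_18 AND income_below_cap -> adult_resident]. New: adult_resident.
Round 7: R2 [adult_resident -> enrolled_program]; R11 [eligible_subsidy AND adult_resident -> cond_2]; R16 [adult_resident AND tax_filed -> means_tested]. New: enrolled_program, cond_2, means_tested.
Closure: {address_verified, adult_resident, age_verified, application_complete, case_approved, citizen, cond_2, eligible_subsidy, eligible_tier1, enrolled_program, exempt_fee, has_dependent, has_valid_id, identity_verified, income_below_cap, means_tested, notify_finance, over_18, priority_flag, resident, tax_filed} — 21 facts.

21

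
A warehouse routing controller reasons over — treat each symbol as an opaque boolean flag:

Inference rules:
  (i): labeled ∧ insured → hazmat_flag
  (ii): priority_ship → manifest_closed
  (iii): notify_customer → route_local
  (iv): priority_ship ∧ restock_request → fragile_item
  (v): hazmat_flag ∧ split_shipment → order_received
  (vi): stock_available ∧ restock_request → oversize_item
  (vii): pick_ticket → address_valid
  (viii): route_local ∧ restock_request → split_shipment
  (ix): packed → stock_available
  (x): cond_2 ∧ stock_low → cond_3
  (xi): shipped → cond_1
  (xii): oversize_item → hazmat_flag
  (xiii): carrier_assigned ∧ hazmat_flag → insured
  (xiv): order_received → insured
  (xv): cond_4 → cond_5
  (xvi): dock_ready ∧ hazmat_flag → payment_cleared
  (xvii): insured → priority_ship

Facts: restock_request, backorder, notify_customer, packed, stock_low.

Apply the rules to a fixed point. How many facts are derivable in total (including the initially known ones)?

15

[1] (iii) [notify_customer → route_local]; (ix) [packed → stock_available]. ⇒ new: route_local, stock_available.
[2] (vi) [stock_available ∧ restock_request → oversize_item]; (viii) [route_local ∧ restock_request → split_shipment]. ⇒ new: oversize_item, split_shipment.
[3] (xii) [oversize_item → hazmat_flag]. ⇒ new: hazmat_flag.
[4] (v) [hazmat_flag ∧ split_shipment → order_received]. ⇒ new: order_received.
[5] (xiv) [order_received → insured]. ⇒ new: insured.
[6] (xvii) [insured → priority_ship]. ⇒ new: priority_ship.
[7] (ii) [priority_ship → manifest_closed]; (iv) [priority_ship ∧ restock_request → fragile_item]. ⇒ new: manifest_closed, fragile_item.
Closure: {backorder, fragile_item, hazmat_flag, insured, manifest_closed, notify_customer, order_received, oversize_item, packed, priority_ship, restock_request, route_local, split_shipment, stock_available, stock_low} — 15 facts.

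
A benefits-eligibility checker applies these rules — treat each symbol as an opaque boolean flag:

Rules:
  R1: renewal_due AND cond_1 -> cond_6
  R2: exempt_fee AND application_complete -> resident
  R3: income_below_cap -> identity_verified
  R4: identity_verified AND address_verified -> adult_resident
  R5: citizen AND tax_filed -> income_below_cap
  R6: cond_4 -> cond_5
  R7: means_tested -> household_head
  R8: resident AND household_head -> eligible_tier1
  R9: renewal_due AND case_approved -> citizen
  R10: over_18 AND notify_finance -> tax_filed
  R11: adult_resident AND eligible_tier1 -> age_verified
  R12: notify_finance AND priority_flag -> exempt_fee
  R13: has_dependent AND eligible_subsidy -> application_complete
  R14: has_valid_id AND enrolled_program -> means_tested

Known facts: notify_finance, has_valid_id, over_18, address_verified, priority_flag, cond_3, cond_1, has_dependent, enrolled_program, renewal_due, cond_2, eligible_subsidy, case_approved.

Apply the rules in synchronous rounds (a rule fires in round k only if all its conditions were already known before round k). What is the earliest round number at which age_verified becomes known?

5

Round 1 fires R1, R9, R10, R12, R13, R14, giving cond_6, citizen, tax_filed, exempt_fee, application_complete, means_tested.
Round 2 fires R2, R5, R7, giving resident, income_below_cap, household_head.
Round 3 fires R3, R8, giving identity_verified, eligible_tier1.
Round 4 fires R4, giving adult_resident.
Round 5 fires R11, giving age_verified.
age_verified first appears in round 5.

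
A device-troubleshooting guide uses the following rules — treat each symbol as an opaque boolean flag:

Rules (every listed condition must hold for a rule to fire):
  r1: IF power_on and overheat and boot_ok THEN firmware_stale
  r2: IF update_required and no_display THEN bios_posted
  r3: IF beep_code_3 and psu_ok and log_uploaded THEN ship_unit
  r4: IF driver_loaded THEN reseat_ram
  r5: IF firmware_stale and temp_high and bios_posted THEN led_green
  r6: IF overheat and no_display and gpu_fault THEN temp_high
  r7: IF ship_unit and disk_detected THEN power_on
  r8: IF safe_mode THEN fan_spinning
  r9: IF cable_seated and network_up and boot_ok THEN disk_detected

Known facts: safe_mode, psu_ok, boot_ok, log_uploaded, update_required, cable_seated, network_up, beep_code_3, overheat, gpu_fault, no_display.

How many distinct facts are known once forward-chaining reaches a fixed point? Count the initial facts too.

Round 1: r2 [IF update_required and no_display THEN bios_posted]; r3 [IF beep_code_3 and psu_ok and log_uploaded THEN ship_unit]; r6 [IF overheat and no_display and gpu_fault THEN temp_high]; r8 [IF safe_mode THEN fan_spinning]; r9 [IF cable_seated and network_up and boot_ok THEN disk_detected]. New: bios_posted, ship_unit, temp_high, fan_spinning, disk_detected.
Round 2: r7 [IF ship_unit and disk_detected THEN power_on]. New: power_on.
Round 3: r1 [IF power_on and overheat and boot_ok THEN firmware_stale]. New: firmware_stale.
Round 4: r5 [IF firmware_stale and temp_high and bios_posted THEN led_green]. New: led_green.
Closure: {beep_code_3, bios_posted, boot_ok, cable_seated, disk_detected, fan_spinning, firmware_stale, gpu_fault, led_green, log_uploaded, network_up, no_display, overheat, power_on, psu_ok, safe_mode, ship_unit, temp_high, update_required} — 19 facts.

19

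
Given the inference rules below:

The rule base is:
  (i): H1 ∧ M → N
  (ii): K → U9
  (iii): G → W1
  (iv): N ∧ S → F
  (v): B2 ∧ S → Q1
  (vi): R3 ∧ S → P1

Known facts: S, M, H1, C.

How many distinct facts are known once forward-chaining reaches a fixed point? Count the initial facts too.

Round 1: (i) [H1 ∧ M → N]. New: N.
Round 2: (iv) [N ∧ S → F]. New: F.
Closure: {C, F, H1, M, N, S} — 6 facts.

6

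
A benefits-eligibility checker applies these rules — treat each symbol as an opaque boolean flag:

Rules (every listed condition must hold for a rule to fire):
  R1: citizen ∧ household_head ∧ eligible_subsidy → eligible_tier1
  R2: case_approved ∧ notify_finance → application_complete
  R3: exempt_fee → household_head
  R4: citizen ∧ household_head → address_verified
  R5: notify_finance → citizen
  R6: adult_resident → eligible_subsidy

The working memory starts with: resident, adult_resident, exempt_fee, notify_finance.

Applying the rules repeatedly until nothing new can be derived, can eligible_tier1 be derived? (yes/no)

Round 1: R3 [exempt_fee → household_head]; R5 [notify_finance → citizen]; R6 [adult_resident → eligible_subsidy]. Adds household_head, citizen, eligible_subsidy.
Round 2: R1 [citizen ∧ household_head ∧ eligible_subsidy → eligible_tier1]; R4 [citizen ∧ household_head → address_verified]. Adds eligible_tier1, address_verified.
eligible_tier1 appears in round 2, so it is derivable.

yes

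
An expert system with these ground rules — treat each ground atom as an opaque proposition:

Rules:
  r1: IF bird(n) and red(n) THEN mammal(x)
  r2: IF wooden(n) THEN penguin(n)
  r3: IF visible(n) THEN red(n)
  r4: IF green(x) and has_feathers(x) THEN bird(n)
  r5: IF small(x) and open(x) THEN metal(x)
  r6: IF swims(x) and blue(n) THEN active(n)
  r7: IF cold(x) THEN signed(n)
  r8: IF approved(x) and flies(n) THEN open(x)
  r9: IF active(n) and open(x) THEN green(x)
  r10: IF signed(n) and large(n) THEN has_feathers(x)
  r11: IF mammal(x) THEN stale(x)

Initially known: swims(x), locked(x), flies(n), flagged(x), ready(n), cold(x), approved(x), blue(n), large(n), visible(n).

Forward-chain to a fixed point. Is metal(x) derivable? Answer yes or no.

no

[1] r3 [IF visible(n) THEN red(n)]; r6 [IF swims(x) and blue(n) THEN active(n)]; r7 [IF cold(x) THEN signed(n)]; r8 [IF approved(x) and flies(n) THEN open(x)]. ⇒ new: red(n), active(n), signed(n), open(x).
[2] r9 [IF active(n) and open(x) THEN green(x)]; r10 [IF signed(n) and large(n) THEN has_feathers(x)]. ⇒ new: green(x), has_feathers(x).
[3] r4 [IF green(x) and has_feathers(x) THEN bird(n)]. ⇒ new: bird(n).
[4] r1 [IF bird(n) and red(n) THEN mammal(x)]. ⇒ new: mammal(x).
[5] r11 [IF mammal(x) THEN stale(x)]. ⇒ new: stale(x).
Fixed point reached. metal(x) is concluded only by r5; r5 needs small(x) (never derived).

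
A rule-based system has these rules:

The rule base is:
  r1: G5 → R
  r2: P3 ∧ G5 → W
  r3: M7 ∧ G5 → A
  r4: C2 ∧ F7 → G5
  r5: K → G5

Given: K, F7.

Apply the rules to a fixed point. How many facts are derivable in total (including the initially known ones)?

4

Round 1 — r5, derive G5.
Round 2 — r1, derive R.
Closure: {F7, G5, K, R} — 4 facts.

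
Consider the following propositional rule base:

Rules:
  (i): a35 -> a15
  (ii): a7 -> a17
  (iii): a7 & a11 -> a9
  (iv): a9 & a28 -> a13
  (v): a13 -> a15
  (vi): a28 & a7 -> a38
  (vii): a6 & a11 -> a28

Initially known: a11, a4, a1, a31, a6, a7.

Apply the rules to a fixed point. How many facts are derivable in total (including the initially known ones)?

Round 1: (ii) [a7 -> a17]; (iii) [a7 & a11 -> a9]; (vii) [a6 & a11 -> a28]. New: a17, a9, a28.
Round 2: (iv) [a9 & a28 -> a13]; (vi) [a28 & a7 -> a38]. New: a13, a38.
Round 3: (v) [a13 -> a15]. New: a15.
Closure: {a1, a11, a13, a15, a17, a28, a31, a38, a4, a6, a7, a9} — 12 facts.

12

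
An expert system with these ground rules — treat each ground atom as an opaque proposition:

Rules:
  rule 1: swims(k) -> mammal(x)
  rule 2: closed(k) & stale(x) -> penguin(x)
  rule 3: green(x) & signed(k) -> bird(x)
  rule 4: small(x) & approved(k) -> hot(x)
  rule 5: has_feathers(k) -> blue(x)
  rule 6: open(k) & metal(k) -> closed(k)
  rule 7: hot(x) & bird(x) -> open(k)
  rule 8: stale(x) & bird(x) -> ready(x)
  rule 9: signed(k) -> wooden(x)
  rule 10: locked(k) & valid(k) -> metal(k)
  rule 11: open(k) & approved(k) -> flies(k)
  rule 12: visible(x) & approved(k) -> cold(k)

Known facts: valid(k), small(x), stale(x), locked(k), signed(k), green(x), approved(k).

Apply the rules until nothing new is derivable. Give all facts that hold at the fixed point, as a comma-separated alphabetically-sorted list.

Round 1 fires rule 3, rule 4, rule 9, rule 10, giving bird(x), hot(x), wooden(x), metal(k).
Round 2 fires rule 7, rule 8, giving open(k), ready(x).
Round 3 fires rule 6, rule 11, giving closed(k), flies(k).
Round 4 fires rule 2, giving penguin(x).

approved(k), bird(x), closed(k), flies(k), green(x), hot(x), locked(k), metal(k), open(k), penguin(x), ready(x), signed(k), small(x), stale(x), valid(k), wooden(x)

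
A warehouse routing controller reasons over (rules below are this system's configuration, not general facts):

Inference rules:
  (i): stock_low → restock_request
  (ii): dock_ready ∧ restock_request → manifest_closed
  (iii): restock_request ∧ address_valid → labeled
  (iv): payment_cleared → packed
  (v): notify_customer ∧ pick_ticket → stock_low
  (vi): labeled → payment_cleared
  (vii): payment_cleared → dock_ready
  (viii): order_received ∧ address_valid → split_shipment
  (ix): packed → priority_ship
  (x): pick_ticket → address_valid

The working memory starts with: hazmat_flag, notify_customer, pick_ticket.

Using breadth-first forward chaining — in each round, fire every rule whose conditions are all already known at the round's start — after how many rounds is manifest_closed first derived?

6

Round 1: (v) [notify_customer ∧ pick_ticket → stock_low]; (x) [pick_ticket → address_valid]. Adds stock_low, address_valid.
Round 2: (i) [stock_low → restock_request]. Adds restock_request.
Round 3: (iii) [restock_request ∧ address_valid → labeled]. Adds labeled.
Round 4: (vi) [labeled → payment_cleared]. Adds payment_cleared.
Round 5: (iv) [payment_cleared → packed]; (vii) [payment_cleared → dock_ready]. Adds packed, dock_ready.
Round 6: (ii) [dock_ready ∧ restock_request → manifest_closed]; (ix) [packed → priority_ship]. Adds manifest_closed, priority_ship.
manifest_closed first appears in round 6.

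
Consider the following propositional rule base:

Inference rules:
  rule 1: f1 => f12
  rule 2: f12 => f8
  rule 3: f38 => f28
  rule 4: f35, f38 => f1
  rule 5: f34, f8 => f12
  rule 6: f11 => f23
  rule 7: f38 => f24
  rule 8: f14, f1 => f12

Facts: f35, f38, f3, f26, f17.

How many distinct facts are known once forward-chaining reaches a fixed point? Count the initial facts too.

10

Round 1 fires rule 3, rule 4, rule 7, giving f28, f1, f24.
Round 2 fires rule 1, giving f12.
Round 3 fires rule 2, giving f8.
Closure: {f1, f12, f17, f24, f26, f28, f3, f35, f38, f8} — 10 facts.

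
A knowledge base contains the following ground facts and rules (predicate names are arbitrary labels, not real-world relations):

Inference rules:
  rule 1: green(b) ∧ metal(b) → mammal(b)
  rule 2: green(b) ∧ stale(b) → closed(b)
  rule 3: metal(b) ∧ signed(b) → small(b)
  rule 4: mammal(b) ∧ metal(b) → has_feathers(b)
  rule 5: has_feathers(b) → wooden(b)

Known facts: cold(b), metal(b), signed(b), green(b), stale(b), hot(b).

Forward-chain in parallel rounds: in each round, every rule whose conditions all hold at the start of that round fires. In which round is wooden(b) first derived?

3

Round 1 fires rule 1, rule 2, rule 3, giving mammal(b), closed(b), small(b).
Round 2 fires rule 4, giving has_feathers(b).
Round 3 fires rule 5, giving wooden(b).
wooden(b) first appears in round 3.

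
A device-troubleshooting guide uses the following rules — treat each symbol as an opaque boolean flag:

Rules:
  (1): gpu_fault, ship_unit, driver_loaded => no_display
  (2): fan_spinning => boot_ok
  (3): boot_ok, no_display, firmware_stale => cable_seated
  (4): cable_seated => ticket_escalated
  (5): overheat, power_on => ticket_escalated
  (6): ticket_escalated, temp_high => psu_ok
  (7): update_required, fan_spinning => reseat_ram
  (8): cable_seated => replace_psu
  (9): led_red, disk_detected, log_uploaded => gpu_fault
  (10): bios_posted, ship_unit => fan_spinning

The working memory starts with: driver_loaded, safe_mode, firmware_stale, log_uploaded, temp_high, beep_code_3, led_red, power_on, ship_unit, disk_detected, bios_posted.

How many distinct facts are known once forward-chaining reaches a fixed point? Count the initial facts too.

19

[1] (9) [led_red, disk_detected, log_uploaded => gpu_fault]; (10) [bios_posted, ship_unit => fan_spinning]. ⇒ new: gpu_fault, fan_spinning.
[2] (1) [gpu_fault, ship_unit, driver_loaded => no_display]; (2) [fan_spinning => boot_ok]. ⇒ new: no_display, boot_ok.
[3] (3) [boot_ok, no_display, firmware_stale => cable_seated]. ⇒ new: cable_seated.
[4] (4) [cable_seated => ticket_escalated]; (8) [cable_seated => replace_psu]. ⇒ new: ticket_escalated, replace_psu.
[5] (6) [ticket_escalated, temp_high => psu_ok]. ⇒ new: psu_ok.
Closure: {beep_code_3, bios_posted, boot_ok, cable_seated, disk_detected, driver_loaded, fan_spinning, firmware_stale, gpu_fault, led_red, log_uploaded, no_display, power_on, psu_ok, replace_psu, safe_mode, ship_unit, temp_high, ticket_escalated} — 19 facts.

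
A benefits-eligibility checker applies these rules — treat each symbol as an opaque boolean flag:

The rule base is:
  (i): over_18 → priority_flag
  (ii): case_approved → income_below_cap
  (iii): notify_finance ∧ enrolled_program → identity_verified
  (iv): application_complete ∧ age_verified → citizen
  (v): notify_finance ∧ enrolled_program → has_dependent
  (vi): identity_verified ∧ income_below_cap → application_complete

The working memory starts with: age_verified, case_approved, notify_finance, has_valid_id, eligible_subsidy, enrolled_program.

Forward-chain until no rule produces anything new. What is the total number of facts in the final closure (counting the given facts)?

[1] (ii) [case_approved → income_below_cap]; (iii) [notify_finance ∧ enrolled_program → identity_verified]; (v) [notify_finance ∧ enrolled_program → has_dependent]. ⇒ new: income_below_cap, identity_verified, has_dependent.
[2] (vi) [identity_verified ∧ income_below_cap → application_complete]. ⇒ new: application_complete.
[3] (iv) [application_complete ∧ age_verified → citizen]. ⇒ new: citizen.
Closure: {age_verified, application_complete, case_approved, citizen, eligible_subsidy, enrolled_program, has_dependent, has_valid_id, identity_verified, income_below_cap, notify_finance} — 11 facts.

11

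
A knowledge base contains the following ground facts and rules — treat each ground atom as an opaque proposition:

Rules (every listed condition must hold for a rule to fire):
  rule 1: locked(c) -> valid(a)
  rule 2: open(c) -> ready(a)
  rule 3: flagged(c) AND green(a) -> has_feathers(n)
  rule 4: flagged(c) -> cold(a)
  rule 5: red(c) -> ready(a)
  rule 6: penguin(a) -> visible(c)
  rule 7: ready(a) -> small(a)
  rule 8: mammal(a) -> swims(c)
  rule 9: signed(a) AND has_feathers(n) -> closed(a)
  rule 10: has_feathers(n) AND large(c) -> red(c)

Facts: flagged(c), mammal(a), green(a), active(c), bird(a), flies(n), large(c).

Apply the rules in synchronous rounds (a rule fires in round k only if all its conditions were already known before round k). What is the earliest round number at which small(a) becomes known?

4

[1] rule 3 [flagged(c) AND green(a) -> has_feathers(n)]; rule 4 [flagged(c) -> cold(a)]; rule 8 [mammal(a) -> swims(c)]. ⇒ new: has_feathers(n), cold(a), swims(c).
[2] rule 10 [has_feathers(n) AND large(c) -> red(c)]. ⇒ new: red(c).
[3] rule 5 [red(c) -> ready(a)]. ⇒ new: ready(a).
[4] rule 7 [ready(a) -> small(a)]. ⇒ new: small(a).
small(a) first appears in round 4.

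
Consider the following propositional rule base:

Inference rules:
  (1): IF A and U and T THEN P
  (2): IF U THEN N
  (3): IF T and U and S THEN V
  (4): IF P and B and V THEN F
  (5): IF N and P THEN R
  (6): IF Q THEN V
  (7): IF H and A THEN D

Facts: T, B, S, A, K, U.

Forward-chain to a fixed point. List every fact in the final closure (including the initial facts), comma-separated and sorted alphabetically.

A, B, F, K, N, P, R, S, T, U, V

Round 1 — (1), (2), (3), derive P, N, V.
Round 2 — (4), (5), derive F, R.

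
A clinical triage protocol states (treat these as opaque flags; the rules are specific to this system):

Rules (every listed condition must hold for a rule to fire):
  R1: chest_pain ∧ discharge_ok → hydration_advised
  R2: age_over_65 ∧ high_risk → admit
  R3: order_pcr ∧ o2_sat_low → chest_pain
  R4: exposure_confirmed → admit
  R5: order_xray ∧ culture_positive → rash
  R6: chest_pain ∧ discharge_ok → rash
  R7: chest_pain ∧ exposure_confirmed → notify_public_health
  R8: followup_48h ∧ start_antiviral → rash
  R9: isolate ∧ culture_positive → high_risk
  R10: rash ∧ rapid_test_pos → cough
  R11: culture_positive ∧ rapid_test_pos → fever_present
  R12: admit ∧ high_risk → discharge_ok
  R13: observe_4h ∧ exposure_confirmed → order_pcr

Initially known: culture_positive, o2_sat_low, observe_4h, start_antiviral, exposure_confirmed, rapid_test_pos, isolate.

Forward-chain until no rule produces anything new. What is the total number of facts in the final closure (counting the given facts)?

[1] R4 [exposure_confirmed → admit]; R9 [isolate ∧ culture_positive → high_risk]; R11 [culture_positive ∧ rapid_test_pos → fever_present]; R13 [observe_4h ∧ exposure_confirmed → order_pcr]. ⇒ new: admit, high_risk, fever_present, order_pcr.
[2] R3 [order_pcr ∧ o2_sat_low → chest_pain]; R12 [admit ∧ high_risk → discharge_ok]. ⇒ new: chest_pain, discharge_ok.
[3] R1 [chest_pain ∧ discharge_ok → hydration_advised]; R6 [chest_pain ∧ discharge_ok → rash]; R7 [chest_pain ∧ exposure_confirmed → notify_public_health]. ⇒ new: hydration_advised, rash, notify_public_health.
[4] R10 [rash ∧ rapid_test_pos → cough]. ⇒ new: cough.
Closure: {admit, chest_pain, cough, culture_positive, discharge_ok, exposure_confirmed, fever_present, high_risk, hydration_advised, isolate, notify_public_health, o2_sat_low, observe_4h, order_pcr, rapid_test_pos, rash, start_antiviral} — 17 facts.

17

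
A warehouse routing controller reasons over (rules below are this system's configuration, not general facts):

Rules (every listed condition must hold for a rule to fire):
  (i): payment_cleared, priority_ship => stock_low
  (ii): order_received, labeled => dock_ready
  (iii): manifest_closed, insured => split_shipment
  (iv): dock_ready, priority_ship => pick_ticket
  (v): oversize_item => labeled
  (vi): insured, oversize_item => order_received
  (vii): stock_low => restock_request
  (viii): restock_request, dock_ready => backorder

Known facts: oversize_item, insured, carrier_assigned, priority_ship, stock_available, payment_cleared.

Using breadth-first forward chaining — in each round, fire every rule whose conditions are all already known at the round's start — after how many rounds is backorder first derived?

Round 1 — (i), (v), (vi), derive stock_low, labeled, order_received.
Round 2 — (ii), (vii), derive dock_ready, restock_request.
Round 3 — (iv), (viii), derive pick_ticket, backorder.
backorder first appears in round 3.

3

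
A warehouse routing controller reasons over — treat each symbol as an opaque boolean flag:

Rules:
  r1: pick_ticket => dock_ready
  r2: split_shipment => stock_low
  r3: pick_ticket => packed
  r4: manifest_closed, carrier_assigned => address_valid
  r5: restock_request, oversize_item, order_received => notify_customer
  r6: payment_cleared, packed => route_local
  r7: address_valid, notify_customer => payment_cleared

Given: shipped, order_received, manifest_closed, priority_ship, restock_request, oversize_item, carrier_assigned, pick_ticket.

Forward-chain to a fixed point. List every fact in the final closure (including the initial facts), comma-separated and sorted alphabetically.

address_valid, carrier_assigned, dock_ready, manifest_closed, notify_customer, order_received, oversize_item, packed, payment_cleared, pick_ticket, priority_ship, restock_request, route_local, shipped

[1] r1 [pick_ticket => dock_ready]; r3 [pick_ticket => packed]; r4 [manifest_closed, carrier_assigned => address_valid]; r5 [restock_request, oversize_item, order_received => notify_customer]. ⇒ new: dock_ready, packed, address_valid, notify_customer.
[2] r7 [address_valid, notify_customer => payment_cleared]. ⇒ new: payment_cleared.
[3] r6 [payment_cleared, packed => route_local]. ⇒ new: route_local.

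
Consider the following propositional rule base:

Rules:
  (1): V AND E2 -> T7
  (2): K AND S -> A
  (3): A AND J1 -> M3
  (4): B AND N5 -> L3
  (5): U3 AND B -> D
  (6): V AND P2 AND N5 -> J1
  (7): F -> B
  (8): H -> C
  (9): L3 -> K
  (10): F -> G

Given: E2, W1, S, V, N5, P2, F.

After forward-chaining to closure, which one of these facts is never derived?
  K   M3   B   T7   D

Round 1: (1) [V AND E2 -> T7]; (6) [V AND P2 AND N5 -> J1]; (7) [F -> B]; (10) [F -> G]. Adds T7, J1, B, G.
Round 2: (4) [B AND N5 -> L3]. Adds L3.
Round 3: (9) [L3 -> K]. Adds K.
Round 4: (2) [K AND S -> A]. Adds A.
Round 5: (3) [A AND J1 -> M3]. Adds M3.
Derived: K (round 3), M3 (round 5), T7 (round 1), B (round 1). D never appears in any round.

D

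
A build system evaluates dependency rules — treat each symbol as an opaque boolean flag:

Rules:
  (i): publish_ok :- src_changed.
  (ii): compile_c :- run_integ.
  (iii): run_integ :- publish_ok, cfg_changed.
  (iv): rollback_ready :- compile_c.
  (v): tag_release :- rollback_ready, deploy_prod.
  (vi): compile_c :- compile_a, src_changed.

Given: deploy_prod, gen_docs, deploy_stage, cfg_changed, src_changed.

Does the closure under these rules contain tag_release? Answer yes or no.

Round 1 — (i), derive publish_ok.
Round 2 — (iii), derive run_integ.
Round 3 — (ii), derive compile_c.
Round 4 — (iv), derive rollback_ready.
Round 5 — (v), derive tag_release.
tag_release appears in round 5, so it is derivable.

yes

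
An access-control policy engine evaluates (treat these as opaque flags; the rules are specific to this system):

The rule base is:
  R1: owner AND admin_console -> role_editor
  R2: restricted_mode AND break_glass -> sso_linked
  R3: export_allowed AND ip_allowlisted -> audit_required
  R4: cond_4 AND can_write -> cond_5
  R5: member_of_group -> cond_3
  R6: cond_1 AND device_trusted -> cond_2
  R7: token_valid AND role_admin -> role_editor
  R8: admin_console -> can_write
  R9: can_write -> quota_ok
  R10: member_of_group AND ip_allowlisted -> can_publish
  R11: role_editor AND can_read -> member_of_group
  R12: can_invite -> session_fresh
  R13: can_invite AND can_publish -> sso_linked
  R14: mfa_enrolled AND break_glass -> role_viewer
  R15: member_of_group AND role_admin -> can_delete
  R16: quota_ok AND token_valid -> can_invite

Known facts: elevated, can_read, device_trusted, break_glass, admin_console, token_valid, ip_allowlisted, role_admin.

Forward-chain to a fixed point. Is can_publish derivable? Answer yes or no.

Round 1 — R7, R8, derive role_editor, can_write.
Round 2 — R9, R11, derive quota_ok, member_of_group.
Round 3 — R5, R10, R15, R16, derive cond_3, can_publish, can_delete, can_invite.
Round 4 — R12, R13, derive session_fresh, sso_linked.
can_publish appears in round 3, so it is derivable.

yes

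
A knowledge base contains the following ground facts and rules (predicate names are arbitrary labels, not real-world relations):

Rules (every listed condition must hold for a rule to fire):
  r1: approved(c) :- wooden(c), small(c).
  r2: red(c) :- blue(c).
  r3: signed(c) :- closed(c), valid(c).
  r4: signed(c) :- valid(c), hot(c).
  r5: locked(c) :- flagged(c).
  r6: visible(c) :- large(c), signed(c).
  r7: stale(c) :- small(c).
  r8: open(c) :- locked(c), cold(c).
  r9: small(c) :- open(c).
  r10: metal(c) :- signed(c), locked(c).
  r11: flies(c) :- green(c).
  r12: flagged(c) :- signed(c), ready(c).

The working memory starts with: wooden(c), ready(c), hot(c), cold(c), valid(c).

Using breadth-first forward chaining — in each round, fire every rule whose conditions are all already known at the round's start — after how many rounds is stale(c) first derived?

[1] r4 [signed(c) :- valid(c), hot(c).]. ⇒ new: signed(c).
[2] r12 [flagged(c) :- signed(c), ready(c).]. ⇒ new: flagged(c).
[3] r5 [locked(c) :- flagged(c).]. ⇒ new: locked(c).
[4] r8 [open(c) :- locked(c), cold(c).]; r10 [metal(c) :- signed(c), locked(c).]. ⇒ new: open(c), metal(c).
[5] r9 [small(c) :- open(c).]. ⇒ new: small(c).
[6] r1 [approved(c) :- wooden(c), small(c).]; r7 [stale(c) :- small(c).]. ⇒ new: approved(c), stale(c).
stale(c) first appears in round 6.

6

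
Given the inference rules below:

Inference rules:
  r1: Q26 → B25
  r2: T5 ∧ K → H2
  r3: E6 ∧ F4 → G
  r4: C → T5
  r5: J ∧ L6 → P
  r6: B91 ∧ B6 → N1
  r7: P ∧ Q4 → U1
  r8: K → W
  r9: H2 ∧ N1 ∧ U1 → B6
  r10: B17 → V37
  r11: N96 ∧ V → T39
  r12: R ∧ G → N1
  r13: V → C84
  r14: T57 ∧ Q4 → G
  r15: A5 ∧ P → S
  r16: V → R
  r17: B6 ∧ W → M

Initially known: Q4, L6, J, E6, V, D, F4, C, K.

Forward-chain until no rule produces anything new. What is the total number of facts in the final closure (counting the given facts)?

20

Round 1: r3 [E6 ∧ F4 → G]; r4 [C → T5]; r5 [J ∧ L6 → P]; r8 [K → W]; r13 [V → C84]; r16 [V → R]. New: G, T5, P, W, C84, R.
Round 2: r2 [T5 ∧ K → H2]; r7 [P ∧ Q4 → U1]; r12 [R ∧ G → N1]. New: H2, U1, N1.
Round 3: r9 [H2 ∧ N1 ∧ U1 → B6]. New: B6.
Round 4: r17 [B6 ∧ W → M]. New: M.
Closure: {B6, C, C84, D, E6, F4, G, H2, J, K, L6, M, N1, P, Q4, R, T5, U1, V, W} — 20 facts.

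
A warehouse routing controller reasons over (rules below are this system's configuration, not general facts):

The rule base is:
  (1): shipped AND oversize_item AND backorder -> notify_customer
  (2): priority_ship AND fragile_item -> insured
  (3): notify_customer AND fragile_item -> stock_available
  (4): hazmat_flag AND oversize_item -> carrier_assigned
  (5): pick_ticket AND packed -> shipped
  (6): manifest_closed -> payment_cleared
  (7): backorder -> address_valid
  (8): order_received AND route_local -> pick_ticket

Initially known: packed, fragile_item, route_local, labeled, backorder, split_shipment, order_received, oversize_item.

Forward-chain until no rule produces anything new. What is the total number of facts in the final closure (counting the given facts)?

Round 1 fires (7), (8), giving address_valid, pick_ticket.
Round 2 fires (5), giving shipped.
Round 3 fires (1), giving notify_customer.
Round 4 fires (3), giving stock_available.
Closure: {address_valid, backorder, fragile_item, labeled, notify_customer, order_received, oversize_item, packed, pick_ticket, route_local, shipped, split_shipment, stock_available} — 13 facts.

13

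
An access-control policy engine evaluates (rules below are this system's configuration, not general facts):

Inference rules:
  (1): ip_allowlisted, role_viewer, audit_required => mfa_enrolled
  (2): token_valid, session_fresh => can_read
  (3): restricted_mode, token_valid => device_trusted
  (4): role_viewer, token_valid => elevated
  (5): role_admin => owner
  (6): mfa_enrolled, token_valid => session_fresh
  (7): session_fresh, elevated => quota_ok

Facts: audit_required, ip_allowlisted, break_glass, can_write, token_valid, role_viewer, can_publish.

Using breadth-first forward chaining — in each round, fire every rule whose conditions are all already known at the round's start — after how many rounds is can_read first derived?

Round 1 fires (1), (4), giving mfa_enrolled, elevated.
Round 2 fires (6), giving session_fresh.
Round 3 fires (2), (7), giving can_read, quota_ok.
can_read first appears in round 3.

3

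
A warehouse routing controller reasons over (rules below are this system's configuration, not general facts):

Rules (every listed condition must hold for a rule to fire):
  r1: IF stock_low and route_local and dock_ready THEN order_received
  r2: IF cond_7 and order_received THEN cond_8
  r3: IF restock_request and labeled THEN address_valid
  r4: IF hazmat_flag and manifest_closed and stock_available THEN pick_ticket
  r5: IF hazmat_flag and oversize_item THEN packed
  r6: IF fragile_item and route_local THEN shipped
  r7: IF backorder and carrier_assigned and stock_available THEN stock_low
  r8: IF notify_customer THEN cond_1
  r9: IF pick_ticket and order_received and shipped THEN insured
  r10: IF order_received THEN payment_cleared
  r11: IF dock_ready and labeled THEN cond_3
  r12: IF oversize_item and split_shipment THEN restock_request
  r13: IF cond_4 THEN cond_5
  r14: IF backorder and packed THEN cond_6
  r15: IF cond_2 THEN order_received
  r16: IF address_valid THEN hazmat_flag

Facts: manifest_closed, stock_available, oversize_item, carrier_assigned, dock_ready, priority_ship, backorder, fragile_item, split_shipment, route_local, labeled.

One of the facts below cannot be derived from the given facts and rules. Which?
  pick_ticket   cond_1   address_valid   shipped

Round 1: r6 [IF fragile_item and route_local THEN shipped]; r7 [IF backorder and carrier_assigned and stock_available THEN stock_low]; r11 [IF dock_ready and labeled THEN cond_3]; r12 [IF oversize_item and split_shipment THEN restock_request]. New: shipped, stock_low, cond_3, restock_request.
Round 2: r1 [IF stock_low and route_local and dock_ready THEN order_received]; r3 [IF restock_request and labeled THEN address_valid]. New: order_received, address_valid.
Round 3: r10 [IF order_received THEN payment_cleared]; r16 [IF address_valid THEN hazmat_flag]. New: payment_cleared, hazmat_flag.
Round 4: r4 [IF hazmat_flag and manifest_closed and stock_available THEN pick_ticket]; r5 [IF hazmat_flag and oversize_item THEN packed]. New: pick_ticket, packed.
Round 5: r9 [IF pick_ticket and order_received and shipped THEN insured]; r14 [IF backorder and packed THEN cond_6]. New: insured, cond_6.
Derived: pick_ticket (round 4), shipped (round 1), address_valid (round 2). cond_1 never appears in any round.

cond_1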